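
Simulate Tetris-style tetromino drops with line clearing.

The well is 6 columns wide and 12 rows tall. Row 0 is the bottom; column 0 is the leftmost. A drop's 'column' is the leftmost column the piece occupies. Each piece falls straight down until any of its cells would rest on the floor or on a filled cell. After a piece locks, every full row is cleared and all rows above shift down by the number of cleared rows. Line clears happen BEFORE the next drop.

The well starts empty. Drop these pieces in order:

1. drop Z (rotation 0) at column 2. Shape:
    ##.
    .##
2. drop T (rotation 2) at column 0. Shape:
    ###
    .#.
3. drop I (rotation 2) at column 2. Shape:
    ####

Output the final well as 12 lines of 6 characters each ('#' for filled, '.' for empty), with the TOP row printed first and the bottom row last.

Drop 1: Z rot0 at col 2 lands with bottom-row=0; cleared 0 line(s) (total 0); column heights now [0 0 2 2 1 0], max=2
Drop 2: T rot2 at col 0 lands with bottom-row=1; cleared 0 line(s) (total 0); column heights now [3 3 3 2 1 0], max=3
Drop 3: I rot2 at col 2 lands with bottom-row=3; cleared 0 line(s) (total 0); column heights now [3 3 4 4 4 4], max=4

Answer: ......
......
......
......
......
......
......
......
..####
###...
.###..
...##.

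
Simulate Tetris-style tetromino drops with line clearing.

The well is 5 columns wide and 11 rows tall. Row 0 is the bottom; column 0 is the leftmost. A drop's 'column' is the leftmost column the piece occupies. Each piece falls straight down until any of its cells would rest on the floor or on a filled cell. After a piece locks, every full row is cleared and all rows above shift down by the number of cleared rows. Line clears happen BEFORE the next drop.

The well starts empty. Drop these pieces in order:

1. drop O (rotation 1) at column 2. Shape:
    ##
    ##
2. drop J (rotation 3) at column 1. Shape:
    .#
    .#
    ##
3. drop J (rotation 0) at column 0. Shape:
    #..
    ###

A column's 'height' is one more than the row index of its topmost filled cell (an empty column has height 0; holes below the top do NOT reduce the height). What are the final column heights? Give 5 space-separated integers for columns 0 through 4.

Answer: 7 6 6 2 0

Derivation:
Drop 1: O rot1 at col 2 lands with bottom-row=0; cleared 0 line(s) (total 0); column heights now [0 0 2 2 0], max=2
Drop 2: J rot3 at col 1 lands with bottom-row=2; cleared 0 line(s) (total 0); column heights now [0 3 5 2 0], max=5
Drop 3: J rot0 at col 0 lands with bottom-row=5; cleared 0 line(s) (total 0); column heights now [7 6 6 2 0], max=7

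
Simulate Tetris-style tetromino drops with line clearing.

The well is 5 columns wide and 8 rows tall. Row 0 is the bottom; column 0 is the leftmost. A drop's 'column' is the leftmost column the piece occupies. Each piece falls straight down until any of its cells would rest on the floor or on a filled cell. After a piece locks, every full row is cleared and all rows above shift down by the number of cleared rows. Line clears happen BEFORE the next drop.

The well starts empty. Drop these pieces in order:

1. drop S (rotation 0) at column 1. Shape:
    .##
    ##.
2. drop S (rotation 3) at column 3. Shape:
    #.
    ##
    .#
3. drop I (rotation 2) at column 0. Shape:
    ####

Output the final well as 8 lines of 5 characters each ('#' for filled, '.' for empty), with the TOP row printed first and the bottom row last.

Drop 1: S rot0 at col 1 lands with bottom-row=0; cleared 0 line(s) (total 0); column heights now [0 1 2 2 0], max=2
Drop 2: S rot3 at col 3 lands with bottom-row=1; cleared 0 line(s) (total 0); column heights now [0 1 2 4 3], max=4
Drop 3: I rot2 at col 0 lands with bottom-row=4; cleared 0 line(s) (total 0); column heights now [5 5 5 5 3], max=5

Answer: .....
.....
.....
####.
...#.
...##
..###
.##..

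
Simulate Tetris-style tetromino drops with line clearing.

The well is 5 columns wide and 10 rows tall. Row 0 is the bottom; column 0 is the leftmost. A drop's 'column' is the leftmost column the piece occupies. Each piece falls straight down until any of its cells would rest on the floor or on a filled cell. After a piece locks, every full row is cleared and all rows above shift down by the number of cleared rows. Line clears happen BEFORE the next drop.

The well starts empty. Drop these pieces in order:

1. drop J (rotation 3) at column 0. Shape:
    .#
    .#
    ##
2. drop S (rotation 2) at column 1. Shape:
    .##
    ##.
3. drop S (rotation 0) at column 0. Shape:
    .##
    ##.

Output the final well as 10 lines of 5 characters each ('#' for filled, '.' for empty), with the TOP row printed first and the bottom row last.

Drop 1: J rot3 at col 0 lands with bottom-row=0; cleared 0 line(s) (total 0); column heights now [1 3 0 0 0], max=3
Drop 2: S rot2 at col 1 lands with bottom-row=3; cleared 0 line(s) (total 0); column heights now [1 4 5 5 0], max=5
Drop 3: S rot0 at col 0 lands with bottom-row=4; cleared 0 line(s) (total 0); column heights now [5 6 6 5 0], max=6

Answer: .....
.....
.....
.....
.##..
####.
.##..
.#...
.#...
##...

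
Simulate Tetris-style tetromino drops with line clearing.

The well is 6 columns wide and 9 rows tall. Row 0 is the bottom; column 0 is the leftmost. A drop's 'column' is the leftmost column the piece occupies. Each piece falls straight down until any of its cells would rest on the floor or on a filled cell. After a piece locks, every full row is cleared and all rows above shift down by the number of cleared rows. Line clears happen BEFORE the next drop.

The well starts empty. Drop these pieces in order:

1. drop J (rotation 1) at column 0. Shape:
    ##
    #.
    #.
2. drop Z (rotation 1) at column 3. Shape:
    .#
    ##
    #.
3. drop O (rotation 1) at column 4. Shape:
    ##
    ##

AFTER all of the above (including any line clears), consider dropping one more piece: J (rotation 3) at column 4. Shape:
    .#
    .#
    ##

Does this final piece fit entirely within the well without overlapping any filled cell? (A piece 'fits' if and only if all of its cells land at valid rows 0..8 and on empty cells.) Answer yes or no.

Drop 1: J rot1 at col 0 lands with bottom-row=0; cleared 0 line(s) (total 0); column heights now [3 3 0 0 0 0], max=3
Drop 2: Z rot1 at col 3 lands with bottom-row=0; cleared 0 line(s) (total 0); column heights now [3 3 0 2 3 0], max=3
Drop 3: O rot1 at col 4 lands with bottom-row=3; cleared 0 line(s) (total 0); column heights now [3 3 0 2 5 5], max=5
Test piece J rot3 at col 4 (width 2): heights before test = [3 3 0 2 5 5]; fits = True

Answer: yes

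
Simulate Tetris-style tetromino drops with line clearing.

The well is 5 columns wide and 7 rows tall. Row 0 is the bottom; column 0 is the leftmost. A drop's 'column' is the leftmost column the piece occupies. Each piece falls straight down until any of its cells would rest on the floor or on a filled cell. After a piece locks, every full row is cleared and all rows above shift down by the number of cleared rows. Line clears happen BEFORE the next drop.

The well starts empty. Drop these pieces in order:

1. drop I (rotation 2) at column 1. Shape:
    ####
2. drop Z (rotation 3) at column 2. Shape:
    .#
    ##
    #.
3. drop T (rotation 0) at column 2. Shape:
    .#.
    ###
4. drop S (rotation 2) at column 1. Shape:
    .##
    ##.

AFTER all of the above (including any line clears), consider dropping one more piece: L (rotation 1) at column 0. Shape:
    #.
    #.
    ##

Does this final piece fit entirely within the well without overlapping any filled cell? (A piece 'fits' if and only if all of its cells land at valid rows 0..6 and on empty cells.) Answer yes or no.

Answer: no

Derivation:
Drop 1: I rot2 at col 1 lands with bottom-row=0; cleared 0 line(s) (total 0); column heights now [0 1 1 1 1], max=1
Drop 2: Z rot3 at col 2 lands with bottom-row=1; cleared 0 line(s) (total 0); column heights now [0 1 3 4 1], max=4
Drop 3: T rot0 at col 2 lands with bottom-row=4; cleared 0 line(s) (total 0); column heights now [0 1 5 6 5], max=6
Drop 4: S rot2 at col 1 lands with bottom-row=5; cleared 0 line(s) (total 0); column heights now [0 6 7 7 5], max=7
Test piece L rot1 at col 0 (width 2): heights before test = [0 6 7 7 5]; fits = False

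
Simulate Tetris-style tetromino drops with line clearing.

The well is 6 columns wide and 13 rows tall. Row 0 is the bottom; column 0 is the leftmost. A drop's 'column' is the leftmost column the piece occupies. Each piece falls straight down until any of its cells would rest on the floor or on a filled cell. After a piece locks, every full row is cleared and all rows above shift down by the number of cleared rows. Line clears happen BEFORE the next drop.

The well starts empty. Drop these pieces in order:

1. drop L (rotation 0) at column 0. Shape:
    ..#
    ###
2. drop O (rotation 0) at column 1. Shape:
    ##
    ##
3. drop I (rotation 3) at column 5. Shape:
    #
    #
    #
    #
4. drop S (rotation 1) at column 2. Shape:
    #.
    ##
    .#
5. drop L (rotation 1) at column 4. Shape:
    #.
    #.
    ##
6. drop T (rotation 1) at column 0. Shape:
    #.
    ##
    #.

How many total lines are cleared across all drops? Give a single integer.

Answer: 1

Derivation:
Drop 1: L rot0 at col 0 lands with bottom-row=0; cleared 0 line(s) (total 0); column heights now [1 1 2 0 0 0], max=2
Drop 2: O rot0 at col 1 lands with bottom-row=2; cleared 0 line(s) (total 0); column heights now [1 4 4 0 0 0], max=4
Drop 3: I rot3 at col 5 lands with bottom-row=0; cleared 0 line(s) (total 0); column heights now [1 4 4 0 0 4], max=4
Drop 4: S rot1 at col 2 lands with bottom-row=3; cleared 0 line(s) (total 0); column heights now [1 4 6 5 0 4], max=6
Drop 5: L rot1 at col 4 lands with bottom-row=4; cleared 0 line(s) (total 0); column heights now [1 4 6 5 7 5], max=7
Drop 6: T rot1 at col 0 lands with bottom-row=3; cleared 1 line(s) (total 1); column heights now [5 4 5 4 6 4], max=6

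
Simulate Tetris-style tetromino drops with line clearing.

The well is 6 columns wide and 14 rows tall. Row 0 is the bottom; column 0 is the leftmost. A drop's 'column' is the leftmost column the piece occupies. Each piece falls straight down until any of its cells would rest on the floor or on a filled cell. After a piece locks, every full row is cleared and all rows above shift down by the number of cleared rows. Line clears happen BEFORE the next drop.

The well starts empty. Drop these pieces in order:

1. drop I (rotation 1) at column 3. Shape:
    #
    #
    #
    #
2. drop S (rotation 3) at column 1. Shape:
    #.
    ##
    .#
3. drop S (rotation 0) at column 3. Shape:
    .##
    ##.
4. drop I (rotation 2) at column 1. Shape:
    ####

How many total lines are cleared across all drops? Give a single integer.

Answer: 0

Derivation:
Drop 1: I rot1 at col 3 lands with bottom-row=0; cleared 0 line(s) (total 0); column heights now [0 0 0 4 0 0], max=4
Drop 2: S rot3 at col 1 lands with bottom-row=0; cleared 0 line(s) (total 0); column heights now [0 3 2 4 0 0], max=4
Drop 3: S rot0 at col 3 lands with bottom-row=4; cleared 0 line(s) (total 0); column heights now [0 3 2 5 6 6], max=6
Drop 4: I rot2 at col 1 lands with bottom-row=6; cleared 0 line(s) (total 0); column heights now [0 7 7 7 7 6], max=7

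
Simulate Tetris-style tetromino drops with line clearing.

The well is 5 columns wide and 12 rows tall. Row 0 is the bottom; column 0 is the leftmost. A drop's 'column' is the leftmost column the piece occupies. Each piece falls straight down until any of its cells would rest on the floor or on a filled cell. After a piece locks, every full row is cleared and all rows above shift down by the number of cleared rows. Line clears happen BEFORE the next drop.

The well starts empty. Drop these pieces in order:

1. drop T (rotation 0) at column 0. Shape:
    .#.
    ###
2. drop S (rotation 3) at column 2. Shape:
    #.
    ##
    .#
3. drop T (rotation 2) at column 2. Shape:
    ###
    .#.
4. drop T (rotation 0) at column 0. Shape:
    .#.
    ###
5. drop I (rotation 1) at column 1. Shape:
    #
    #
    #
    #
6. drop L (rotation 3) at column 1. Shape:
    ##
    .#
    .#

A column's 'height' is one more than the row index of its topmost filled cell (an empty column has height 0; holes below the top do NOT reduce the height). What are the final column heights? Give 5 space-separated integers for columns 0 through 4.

Answer: 5 11 11 4 4

Derivation:
Drop 1: T rot0 at col 0 lands with bottom-row=0; cleared 0 line(s) (total 0); column heights now [1 2 1 0 0], max=2
Drop 2: S rot3 at col 2 lands with bottom-row=0; cleared 0 line(s) (total 0); column heights now [1 2 3 2 0], max=3
Drop 3: T rot2 at col 2 lands with bottom-row=2; cleared 0 line(s) (total 0); column heights now [1 2 4 4 4], max=4
Drop 4: T rot0 at col 0 lands with bottom-row=4; cleared 0 line(s) (total 0); column heights now [5 6 5 4 4], max=6
Drop 5: I rot1 at col 1 lands with bottom-row=6; cleared 0 line(s) (total 0); column heights now [5 10 5 4 4], max=10
Drop 6: L rot3 at col 1 lands with bottom-row=8; cleared 0 line(s) (total 0); column heights now [5 11 11 4 4], max=11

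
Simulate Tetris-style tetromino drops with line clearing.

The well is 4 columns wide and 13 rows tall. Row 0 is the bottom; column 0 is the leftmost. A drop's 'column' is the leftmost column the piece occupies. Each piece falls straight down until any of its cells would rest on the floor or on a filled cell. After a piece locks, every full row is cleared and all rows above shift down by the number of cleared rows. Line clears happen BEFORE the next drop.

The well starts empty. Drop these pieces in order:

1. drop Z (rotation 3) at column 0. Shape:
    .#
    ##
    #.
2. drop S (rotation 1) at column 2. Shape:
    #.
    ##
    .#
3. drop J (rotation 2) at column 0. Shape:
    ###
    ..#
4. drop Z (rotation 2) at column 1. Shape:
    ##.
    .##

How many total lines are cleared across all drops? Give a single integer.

Answer: 1

Derivation:
Drop 1: Z rot3 at col 0 lands with bottom-row=0; cleared 0 line(s) (total 0); column heights now [2 3 0 0], max=3
Drop 2: S rot1 at col 2 lands with bottom-row=0; cleared 1 line(s) (total 1); column heights now [1 2 2 1], max=2
Drop 3: J rot2 at col 0 lands with bottom-row=2; cleared 0 line(s) (total 1); column heights now [4 4 4 1], max=4
Drop 4: Z rot2 at col 1 lands with bottom-row=4; cleared 0 line(s) (total 1); column heights now [4 6 6 5], max=6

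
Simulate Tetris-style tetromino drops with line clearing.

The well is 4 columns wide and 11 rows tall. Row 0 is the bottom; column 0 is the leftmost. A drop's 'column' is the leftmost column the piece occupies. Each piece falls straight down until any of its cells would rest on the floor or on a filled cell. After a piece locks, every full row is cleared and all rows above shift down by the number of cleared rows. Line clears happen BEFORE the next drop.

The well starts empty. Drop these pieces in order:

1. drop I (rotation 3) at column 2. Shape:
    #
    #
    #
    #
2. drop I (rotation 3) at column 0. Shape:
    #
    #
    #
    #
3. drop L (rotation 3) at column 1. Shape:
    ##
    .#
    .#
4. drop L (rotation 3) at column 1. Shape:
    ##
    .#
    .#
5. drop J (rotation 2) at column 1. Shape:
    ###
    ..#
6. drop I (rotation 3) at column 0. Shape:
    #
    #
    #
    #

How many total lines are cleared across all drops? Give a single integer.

Answer: 0

Derivation:
Drop 1: I rot3 at col 2 lands with bottom-row=0; cleared 0 line(s) (total 0); column heights now [0 0 4 0], max=4
Drop 2: I rot3 at col 0 lands with bottom-row=0; cleared 0 line(s) (total 0); column heights now [4 0 4 0], max=4
Drop 3: L rot3 at col 1 lands with bottom-row=4; cleared 0 line(s) (total 0); column heights now [4 7 7 0], max=7
Drop 4: L rot3 at col 1 lands with bottom-row=7; cleared 0 line(s) (total 0); column heights now [4 10 10 0], max=10
Drop 5: J rot2 at col 1 lands with bottom-row=9; cleared 0 line(s) (total 0); column heights now [4 11 11 11], max=11
Drop 6: I rot3 at col 0 lands with bottom-row=4; cleared 0 line(s) (total 0); column heights now [8 11 11 11], max=11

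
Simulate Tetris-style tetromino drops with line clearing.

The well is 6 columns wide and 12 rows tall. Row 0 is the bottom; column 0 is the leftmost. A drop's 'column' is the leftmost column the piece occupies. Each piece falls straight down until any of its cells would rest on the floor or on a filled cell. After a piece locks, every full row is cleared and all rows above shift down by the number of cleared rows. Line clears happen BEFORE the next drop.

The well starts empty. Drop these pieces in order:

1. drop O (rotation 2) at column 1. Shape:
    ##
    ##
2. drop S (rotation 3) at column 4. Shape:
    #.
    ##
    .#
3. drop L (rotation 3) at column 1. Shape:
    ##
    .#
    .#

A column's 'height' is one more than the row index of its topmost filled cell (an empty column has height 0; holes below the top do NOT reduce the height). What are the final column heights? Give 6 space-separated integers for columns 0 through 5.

Drop 1: O rot2 at col 1 lands with bottom-row=0; cleared 0 line(s) (total 0); column heights now [0 2 2 0 0 0], max=2
Drop 2: S rot3 at col 4 lands with bottom-row=0; cleared 0 line(s) (total 0); column heights now [0 2 2 0 3 2], max=3
Drop 3: L rot3 at col 1 lands with bottom-row=2; cleared 0 line(s) (total 0); column heights now [0 5 5 0 3 2], max=5

Answer: 0 5 5 0 3 2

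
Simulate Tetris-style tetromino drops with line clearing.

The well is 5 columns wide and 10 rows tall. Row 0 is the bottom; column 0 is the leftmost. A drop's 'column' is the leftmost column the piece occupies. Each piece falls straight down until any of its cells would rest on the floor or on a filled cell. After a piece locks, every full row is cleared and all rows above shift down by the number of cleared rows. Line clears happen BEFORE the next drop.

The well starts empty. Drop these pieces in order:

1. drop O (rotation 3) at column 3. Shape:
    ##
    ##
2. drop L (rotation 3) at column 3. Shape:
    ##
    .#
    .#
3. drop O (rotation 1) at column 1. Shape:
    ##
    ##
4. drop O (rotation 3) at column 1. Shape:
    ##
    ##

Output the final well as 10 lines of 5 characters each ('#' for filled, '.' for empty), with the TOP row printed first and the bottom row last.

Answer: .....
.....
.....
.....
.....
...##
.##.#
.##.#
.####
.####

Derivation:
Drop 1: O rot3 at col 3 lands with bottom-row=0; cleared 0 line(s) (total 0); column heights now [0 0 0 2 2], max=2
Drop 2: L rot3 at col 3 lands with bottom-row=2; cleared 0 line(s) (total 0); column heights now [0 0 0 5 5], max=5
Drop 3: O rot1 at col 1 lands with bottom-row=0; cleared 0 line(s) (total 0); column heights now [0 2 2 5 5], max=5
Drop 4: O rot3 at col 1 lands with bottom-row=2; cleared 0 line(s) (total 0); column heights now [0 4 4 5 5], max=5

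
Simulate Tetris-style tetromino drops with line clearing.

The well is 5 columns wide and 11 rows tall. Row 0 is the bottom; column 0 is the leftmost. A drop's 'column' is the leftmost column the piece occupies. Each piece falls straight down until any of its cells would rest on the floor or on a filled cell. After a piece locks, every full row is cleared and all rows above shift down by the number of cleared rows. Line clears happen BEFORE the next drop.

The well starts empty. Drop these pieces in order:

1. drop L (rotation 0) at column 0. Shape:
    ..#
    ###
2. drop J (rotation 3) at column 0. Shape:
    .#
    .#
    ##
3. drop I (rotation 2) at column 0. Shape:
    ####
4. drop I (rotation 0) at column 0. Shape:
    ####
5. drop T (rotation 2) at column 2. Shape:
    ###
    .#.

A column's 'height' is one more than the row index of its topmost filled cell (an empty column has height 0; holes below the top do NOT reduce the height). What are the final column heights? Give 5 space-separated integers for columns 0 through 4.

Answer: 6 6 8 8 8

Derivation:
Drop 1: L rot0 at col 0 lands with bottom-row=0; cleared 0 line(s) (total 0); column heights now [1 1 2 0 0], max=2
Drop 2: J rot3 at col 0 lands with bottom-row=1; cleared 0 line(s) (total 0); column heights now [2 4 2 0 0], max=4
Drop 3: I rot2 at col 0 lands with bottom-row=4; cleared 0 line(s) (total 0); column heights now [5 5 5 5 0], max=5
Drop 4: I rot0 at col 0 lands with bottom-row=5; cleared 0 line(s) (total 0); column heights now [6 6 6 6 0], max=6
Drop 5: T rot2 at col 2 lands with bottom-row=6; cleared 0 line(s) (total 0); column heights now [6 6 8 8 8], max=8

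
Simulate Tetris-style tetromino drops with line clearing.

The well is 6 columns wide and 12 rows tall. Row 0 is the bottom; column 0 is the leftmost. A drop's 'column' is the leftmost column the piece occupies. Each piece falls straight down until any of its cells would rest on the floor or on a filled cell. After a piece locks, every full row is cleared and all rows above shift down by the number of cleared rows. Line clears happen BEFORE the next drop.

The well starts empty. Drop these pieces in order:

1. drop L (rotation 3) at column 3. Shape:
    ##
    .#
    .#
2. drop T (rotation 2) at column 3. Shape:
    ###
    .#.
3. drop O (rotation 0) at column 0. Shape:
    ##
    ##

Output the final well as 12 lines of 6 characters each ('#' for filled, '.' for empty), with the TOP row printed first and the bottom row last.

Answer: ......
......
......
......
......
......
......
...###
....#.
...##.
##..#.
##..#.

Derivation:
Drop 1: L rot3 at col 3 lands with bottom-row=0; cleared 0 line(s) (total 0); column heights now [0 0 0 3 3 0], max=3
Drop 2: T rot2 at col 3 lands with bottom-row=3; cleared 0 line(s) (total 0); column heights now [0 0 0 5 5 5], max=5
Drop 3: O rot0 at col 0 lands with bottom-row=0; cleared 0 line(s) (total 0); column heights now [2 2 0 5 5 5], max=5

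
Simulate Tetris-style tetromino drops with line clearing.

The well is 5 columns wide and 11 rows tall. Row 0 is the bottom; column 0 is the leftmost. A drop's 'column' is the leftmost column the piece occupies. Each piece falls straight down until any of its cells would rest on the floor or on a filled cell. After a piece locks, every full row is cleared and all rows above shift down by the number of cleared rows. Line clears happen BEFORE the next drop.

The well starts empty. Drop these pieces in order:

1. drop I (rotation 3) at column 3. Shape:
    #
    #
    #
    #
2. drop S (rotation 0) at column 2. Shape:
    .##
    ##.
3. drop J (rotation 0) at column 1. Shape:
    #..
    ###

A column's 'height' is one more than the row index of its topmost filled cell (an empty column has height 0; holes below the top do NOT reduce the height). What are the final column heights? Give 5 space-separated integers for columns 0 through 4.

Answer: 0 8 7 7 6

Derivation:
Drop 1: I rot3 at col 3 lands with bottom-row=0; cleared 0 line(s) (total 0); column heights now [0 0 0 4 0], max=4
Drop 2: S rot0 at col 2 lands with bottom-row=4; cleared 0 line(s) (total 0); column heights now [0 0 5 6 6], max=6
Drop 3: J rot0 at col 1 lands with bottom-row=6; cleared 0 line(s) (total 0); column heights now [0 8 7 7 6], max=8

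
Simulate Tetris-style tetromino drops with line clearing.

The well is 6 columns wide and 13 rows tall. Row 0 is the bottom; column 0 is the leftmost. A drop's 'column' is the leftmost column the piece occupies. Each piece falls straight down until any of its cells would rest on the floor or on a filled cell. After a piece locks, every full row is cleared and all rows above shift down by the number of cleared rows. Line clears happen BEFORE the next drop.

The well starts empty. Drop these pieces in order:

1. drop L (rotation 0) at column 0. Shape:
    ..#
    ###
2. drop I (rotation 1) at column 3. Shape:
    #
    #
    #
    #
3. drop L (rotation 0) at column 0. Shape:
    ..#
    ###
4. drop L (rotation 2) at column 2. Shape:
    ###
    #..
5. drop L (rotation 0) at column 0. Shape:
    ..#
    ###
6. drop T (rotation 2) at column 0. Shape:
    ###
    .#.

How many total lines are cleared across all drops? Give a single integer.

Drop 1: L rot0 at col 0 lands with bottom-row=0; cleared 0 line(s) (total 0); column heights now [1 1 2 0 0 0], max=2
Drop 2: I rot1 at col 3 lands with bottom-row=0; cleared 0 line(s) (total 0); column heights now [1 1 2 4 0 0], max=4
Drop 3: L rot0 at col 0 lands with bottom-row=2; cleared 0 line(s) (total 0); column heights now [3 3 4 4 0 0], max=4
Drop 4: L rot2 at col 2 lands with bottom-row=4; cleared 0 line(s) (total 0); column heights now [3 3 6 6 6 0], max=6
Drop 5: L rot0 at col 0 lands with bottom-row=6; cleared 0 line(s) (total 0); column heights now [7 7 8 6 6 0], max=8
Drop 6: T rot2 at col 0 lands with bottom-row=7; cleared 0 line(s) (total 0); column heights now [9 9 9 6 6 0], max=9

Answer: 0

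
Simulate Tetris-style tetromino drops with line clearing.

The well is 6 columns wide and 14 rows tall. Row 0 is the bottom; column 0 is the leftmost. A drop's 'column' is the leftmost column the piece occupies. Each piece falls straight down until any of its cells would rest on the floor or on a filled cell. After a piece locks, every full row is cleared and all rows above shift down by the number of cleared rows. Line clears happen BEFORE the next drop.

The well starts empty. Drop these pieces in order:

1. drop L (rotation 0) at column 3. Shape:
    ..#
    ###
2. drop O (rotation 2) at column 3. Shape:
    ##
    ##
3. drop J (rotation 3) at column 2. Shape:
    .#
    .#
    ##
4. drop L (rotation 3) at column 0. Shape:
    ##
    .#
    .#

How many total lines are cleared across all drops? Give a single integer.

Drop 1: L rot0 at col 3 lands with bottom-row=0; cleared 0 line(s) (total 0); column heights now [0 0 0 1 1 2], max=2
Drop 2: O rot2 at col 3 lands with bottom-row=1; cleared 0 line(s) (total 0); column heights now [0 0 0 3 3 2], max=3
Drop 3: J rot3 at col 2 lands with bottom-row=3; cleared 0 line(s) (total 0); column heights now [0 0 4 6 3 2], max=6
Drop 4: L rot3 at col 0 lands with bottom-row=0; cleared 0 line(s) (total 0); column heights now [3 3 4 6 3 2], max=6

Answer: 0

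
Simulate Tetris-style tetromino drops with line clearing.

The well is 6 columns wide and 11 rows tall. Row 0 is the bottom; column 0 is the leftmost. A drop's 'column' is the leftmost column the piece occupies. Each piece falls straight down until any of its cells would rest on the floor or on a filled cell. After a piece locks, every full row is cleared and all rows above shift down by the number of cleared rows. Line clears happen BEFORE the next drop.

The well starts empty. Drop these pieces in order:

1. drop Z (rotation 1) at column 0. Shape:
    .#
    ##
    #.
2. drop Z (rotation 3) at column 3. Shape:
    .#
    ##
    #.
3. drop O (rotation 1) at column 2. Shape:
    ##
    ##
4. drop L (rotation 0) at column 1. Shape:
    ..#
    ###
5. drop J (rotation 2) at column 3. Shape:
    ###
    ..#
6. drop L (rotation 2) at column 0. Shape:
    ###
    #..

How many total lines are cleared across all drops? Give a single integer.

Drop 1: Z rot1 at col 0 lands with bottom-row=0; cleared 0 line(s) (total 0); column heights now [2 3 0 0 0 0], max=3
Drop 2: Z rot3 at col 3 lands with bottom-row=0; cleared 0 line(s) (total 0); column heights now [2 3 0 2 3 0], max=3
Drop 3: O rot1 at col 2 lands with bottom-row=2; cleared 0 line(s) (total 0); column heights now [2 3 4 4 3 0], max=4
Drop 4: L rot0 at col 1 lands with bottom-row=4; cleared 0 line(s) (total 0); column heights now [2 5 5 6 3 0], max=6
Drop 5: J rot2 at col 3 lands with bottom-row=5; cleared 0 line(s) (total 0); column heights now [2 5 5 7 7 7], max=7
Drop 6: L rot2 at col 0 lands with bottom-row=4; cleared 0 line(s) (total 0); column heights now [6 6 6 7 7 7], max=7

Answer: 0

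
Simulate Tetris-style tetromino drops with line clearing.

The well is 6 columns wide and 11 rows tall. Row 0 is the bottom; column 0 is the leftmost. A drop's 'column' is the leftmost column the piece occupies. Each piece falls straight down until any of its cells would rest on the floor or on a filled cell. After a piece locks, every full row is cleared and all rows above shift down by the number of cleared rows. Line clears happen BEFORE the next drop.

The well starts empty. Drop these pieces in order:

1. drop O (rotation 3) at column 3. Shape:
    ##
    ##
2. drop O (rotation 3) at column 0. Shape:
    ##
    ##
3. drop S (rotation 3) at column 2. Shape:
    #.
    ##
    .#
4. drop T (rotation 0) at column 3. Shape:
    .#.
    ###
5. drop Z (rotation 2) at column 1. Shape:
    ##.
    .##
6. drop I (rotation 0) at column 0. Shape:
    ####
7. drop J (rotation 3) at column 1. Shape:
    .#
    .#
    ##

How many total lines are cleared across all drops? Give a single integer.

Drop 1: O rot3 at col 3 lands with bottom-row=0; cleared 0 line(s) (total 0); column heights now [0 0 0 2 2 0], max=2
Drop 2: O rot3 at col 0 lands with bottom-row=0; cleared 0 line(s) (total 0); column heights now [2 2 0 2 2 0], max=2
Drop 3: S rot3 at col 2 lands with bottom-row=2; cleared 0 line(s) (total 0); column heights now [2 2 5 4 2 0], max=5
Drop 4: T rot0 at col 3 lands with bottom-row=4; cleared 0 line(s) (total 0); column heights now [2 2 5 5 6 5], max=6
Drop 5: Z rot2 at col 1 lands with bottom-row=5; cleared 0 line(s) (total 0); column heights now [2 7 7 6 6 5], max=7
Drop 6: I rot0 at col 0 lands with bottom-row=7; cleared 0 line(s) (total 0); column heights now [8 8 8 8 6 5], max=8
Drop 7: J rot3 at col 1 lands with bottom-row=8; cleared 0 line(s) (total 0); column heights now [8 9 11 8 6 5], max=11

Answer: 0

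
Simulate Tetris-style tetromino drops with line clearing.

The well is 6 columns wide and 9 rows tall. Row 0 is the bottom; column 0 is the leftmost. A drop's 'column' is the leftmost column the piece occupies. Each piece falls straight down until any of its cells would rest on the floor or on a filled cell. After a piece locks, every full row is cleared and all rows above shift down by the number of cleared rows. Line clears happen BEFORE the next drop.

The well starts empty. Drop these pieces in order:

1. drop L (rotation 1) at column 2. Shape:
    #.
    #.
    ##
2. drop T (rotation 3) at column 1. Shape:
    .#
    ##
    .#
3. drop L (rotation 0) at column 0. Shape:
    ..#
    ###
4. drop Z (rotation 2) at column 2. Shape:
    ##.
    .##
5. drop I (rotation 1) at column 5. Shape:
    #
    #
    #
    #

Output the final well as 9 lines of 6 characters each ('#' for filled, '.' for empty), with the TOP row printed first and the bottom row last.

Drop 1: L rot1 at col 2 lands with bottom-row=0; cleared 0 line(s) (total 0); column heights now [0 0 3 1 0 0], max=3
Drop 2: T rot3 at col 1 lands with bottom-row=3; cleared 0 line(s) (total 0); column heights now [0 5 6 1 0 0], max=6
Drop 3: L rot0 at col 0 lands with bottom-row=6; cleared 0 line(s) (total 0); column heights now [7 7 8 1 0 0], max=8
Drop 4: Z rot2 at col 2 lands with bottom-row=7; cleared 0 line(s) (total 0); column heights now [7 7 9 9 8 0], max=9
Drop 5: I rot1 at col 5 lands with bottom-row=0; cleared 0 line(s) (total 0); column heights now [7 7 9 9 8 4], max=9

Answer: ..##..
..###.
###...
..#...
.##...
..#..#
..#..#
..#..#
..##.#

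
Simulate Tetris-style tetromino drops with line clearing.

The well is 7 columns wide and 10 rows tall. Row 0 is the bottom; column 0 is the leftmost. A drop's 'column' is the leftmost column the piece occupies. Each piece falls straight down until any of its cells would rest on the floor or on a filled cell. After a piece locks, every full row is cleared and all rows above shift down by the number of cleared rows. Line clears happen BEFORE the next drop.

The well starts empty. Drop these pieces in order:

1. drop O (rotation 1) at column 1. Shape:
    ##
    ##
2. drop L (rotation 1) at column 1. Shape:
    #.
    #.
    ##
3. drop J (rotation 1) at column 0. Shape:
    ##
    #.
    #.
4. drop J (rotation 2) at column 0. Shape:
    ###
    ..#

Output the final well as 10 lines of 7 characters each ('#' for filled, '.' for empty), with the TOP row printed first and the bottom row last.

Drop 1: O rot1 at col 1 lands with bottom-row=0; cleared 0 line(s) (total 0); column heights now [0 2 2 0 0 0 0], max=2
Drop 2: L rot1 at col 1 lands with bottom-row=2; cleared 0 line(s) (total 0); column heights now [0 5 3 0 0 0 0], max=5
Drop 3: J rot1 at col 0 lands with bottom-row=3; cleared 0 line(s) (total 0); column heights now [6 6 3 0 0 0 0], max=6
Drop 4: J rot2 at col 0 lands with bottom-row=5; cleared 0 line(s) (total 0); column heights now [7 7 7 0 0 0 0], max=7

Answer: .......
.......
.......
###....
###....
##.....
##.....
.##....
.##....
.##....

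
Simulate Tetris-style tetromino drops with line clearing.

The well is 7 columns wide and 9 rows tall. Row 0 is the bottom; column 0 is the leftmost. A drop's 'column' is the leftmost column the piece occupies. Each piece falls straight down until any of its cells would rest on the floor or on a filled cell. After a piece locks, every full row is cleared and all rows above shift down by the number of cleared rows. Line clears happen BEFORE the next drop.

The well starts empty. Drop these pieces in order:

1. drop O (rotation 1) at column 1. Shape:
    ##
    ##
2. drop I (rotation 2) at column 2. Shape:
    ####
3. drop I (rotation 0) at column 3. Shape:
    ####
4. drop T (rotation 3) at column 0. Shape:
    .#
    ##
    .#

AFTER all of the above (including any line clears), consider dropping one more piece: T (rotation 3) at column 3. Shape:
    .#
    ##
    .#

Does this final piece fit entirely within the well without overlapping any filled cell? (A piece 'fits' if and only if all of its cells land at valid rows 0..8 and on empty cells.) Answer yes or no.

Drop 1: O rot1 at col 1 lands with bottom-row=0; cleared 0 line(s) (total 0); column heights now [0 2 2 0 0 0 0], max=2
Drop 2: I rot2 at col 2 lands with bottom-row=2; cleared 0 line(s) (total 0); column heights now [0 2 3 3 3 3 0], max=3
Drop 3: I rot0 at col 3 lands with bottom-row=3; cleared 0 line(s) (total 0); column heights now [0 2 3 4 4 4 4], max=4
Drop 4: T rot3 at col 0 lands with bottom-row=2; cleared 0 line(s) (total 0); column heights now [4 5 3 4 4 4 4], max=5
Test piece T rot3 at col 3 (width 2): heights before test = [4 5 3 4 4 4 4]; fits = True

Answer: yes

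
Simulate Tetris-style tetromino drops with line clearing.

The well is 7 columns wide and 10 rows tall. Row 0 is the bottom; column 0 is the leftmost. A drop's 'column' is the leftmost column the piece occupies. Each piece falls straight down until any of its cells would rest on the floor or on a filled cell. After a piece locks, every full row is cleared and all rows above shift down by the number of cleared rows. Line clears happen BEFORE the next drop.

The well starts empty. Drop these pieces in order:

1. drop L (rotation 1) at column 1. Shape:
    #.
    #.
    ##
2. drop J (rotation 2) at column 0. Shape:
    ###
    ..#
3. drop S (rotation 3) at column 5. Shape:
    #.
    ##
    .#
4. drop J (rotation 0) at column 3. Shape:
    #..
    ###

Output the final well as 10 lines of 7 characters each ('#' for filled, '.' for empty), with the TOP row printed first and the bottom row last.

Answer: .......
.......
.......
.......
.......
...#...
######.
.##..#.
.#...##
.##...#

Derivation:
Drop 1: L rot1 at col 1 lands with bottom-row=0; cleared 0 line(s) (total 0); column heights now [0 3 1 0 0 0 0], max=3
Drop 2: J rot2 at col 0 lands with bottom-row=2; cleared 0 line(s) (total 0); column heights now [4 4 4 0 0 0 0], max=4
Drop 3: S rot3 at col 5 lands with bottom-row=0; cleared 0 line(s) (total 0); column heights now [4 4 4 0 0 3 2], max=4
Drop 4: J rot0 at col 3 lands with bottom-row=3; cleared 0 line(s) (total 0); column heights now [4 4 4 5 4 4 2], max=5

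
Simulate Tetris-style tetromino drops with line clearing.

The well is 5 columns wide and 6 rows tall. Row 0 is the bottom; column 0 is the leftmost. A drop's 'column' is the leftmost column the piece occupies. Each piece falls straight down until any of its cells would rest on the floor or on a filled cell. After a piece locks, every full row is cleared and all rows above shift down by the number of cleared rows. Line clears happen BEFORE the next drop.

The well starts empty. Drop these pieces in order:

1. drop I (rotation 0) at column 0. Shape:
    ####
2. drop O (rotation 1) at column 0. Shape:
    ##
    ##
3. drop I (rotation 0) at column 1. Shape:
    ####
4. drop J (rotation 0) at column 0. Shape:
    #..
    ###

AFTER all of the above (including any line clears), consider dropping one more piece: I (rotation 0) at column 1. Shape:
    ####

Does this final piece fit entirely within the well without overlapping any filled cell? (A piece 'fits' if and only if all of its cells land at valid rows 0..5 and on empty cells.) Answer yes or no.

Drop 1: I rot0 at col 0 lands with bottom-row=0; cleared 0 line(s) (total 0); column heights now [1 1 1 1 0], max=1
Drop 2: O rot1 at col 0 lands with bottom-row=1; cleared 0 line(s) (total 0); column heights now [3 3 1 1 0], max=3
Drop 3: I rot0 at col 1 lands with bottom-row=3; cleared 0 line(s) (total 0); column heights now [3 4 4 4 4], max=4
Drop 4: J rot0 at col 0 lands with bottom-row=4; cleared 0 line(s) (total 0); column heights now [6 5 5 4 4], max=6
Test piece I rot0 at col 1 (width 4): heights before test = [6 5 5 4 4]; fits = True

Answer: yes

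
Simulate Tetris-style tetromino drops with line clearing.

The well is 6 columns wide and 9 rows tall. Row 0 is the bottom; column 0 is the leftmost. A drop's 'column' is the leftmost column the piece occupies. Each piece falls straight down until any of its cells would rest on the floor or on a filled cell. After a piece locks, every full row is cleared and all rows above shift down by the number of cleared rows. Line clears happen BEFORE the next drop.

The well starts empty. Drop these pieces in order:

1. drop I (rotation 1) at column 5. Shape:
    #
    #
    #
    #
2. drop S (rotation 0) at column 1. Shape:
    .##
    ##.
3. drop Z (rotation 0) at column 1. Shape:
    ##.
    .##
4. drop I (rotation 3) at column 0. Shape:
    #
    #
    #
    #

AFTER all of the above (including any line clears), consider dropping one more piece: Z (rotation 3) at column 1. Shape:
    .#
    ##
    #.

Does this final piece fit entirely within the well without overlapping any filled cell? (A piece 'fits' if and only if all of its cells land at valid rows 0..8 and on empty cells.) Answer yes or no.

Drop 1: I rot1 at col 5 lands with bottom-row=0; cleared 0 line(s) (total 0); column heights now [0 0 0 0 0 4], max=4
Drop 2: S rot0 at col 1 lands with bottom-row=0; cleared 0 line(s) (total 0); column heights now [0 1 2 2 0 4], max=4
Drop 3: Z rot0 at col 1 lands with bottom-row=2; cleared 0 line(s) (total 0); column heights now [0 4 4 3 0 4], max=4
Drop 4: I rot3 at col 0 lands with bottom-row=0; cleared 0 line(s) (total 0); column heights now [4 4 4 3 0 4], max=4
Test piece Z rot3 at col 1 (width 2): heights before test = [4 4 4 3 0 4]; fits = True

Answer: yes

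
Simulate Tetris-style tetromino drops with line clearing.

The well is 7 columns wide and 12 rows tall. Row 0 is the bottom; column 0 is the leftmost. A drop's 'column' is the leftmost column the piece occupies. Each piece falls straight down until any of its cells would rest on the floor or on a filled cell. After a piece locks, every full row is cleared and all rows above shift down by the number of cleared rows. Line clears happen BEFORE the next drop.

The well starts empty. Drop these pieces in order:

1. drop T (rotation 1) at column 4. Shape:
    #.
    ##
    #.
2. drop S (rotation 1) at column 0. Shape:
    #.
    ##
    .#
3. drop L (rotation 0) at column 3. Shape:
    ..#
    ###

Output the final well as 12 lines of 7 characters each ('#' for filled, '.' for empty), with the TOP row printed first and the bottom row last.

Answer: .......
.......
.......
.......
.......
.......
.......
.....#.
...###.
#...#..
##..##.
.#..#..

Derivation:
Drop 1: T rot1 at col 4 lands with bottom-row=0; cleared 0 line(s) (total 0); column heights now [0 0 0 0 3 2 0], max=3
Drop 2: S rot1 at col 0 lands with bottom-row=0; cleared 0 line(s) (total 0); column heights now [3 2 0 0 3 2 0], max=3
Drop 3: L rot0 at col 3 lands with bottom-row=3; cleared 0 line(s) (total 0); column heights now [3 2 0 4 4 5 0], max=5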